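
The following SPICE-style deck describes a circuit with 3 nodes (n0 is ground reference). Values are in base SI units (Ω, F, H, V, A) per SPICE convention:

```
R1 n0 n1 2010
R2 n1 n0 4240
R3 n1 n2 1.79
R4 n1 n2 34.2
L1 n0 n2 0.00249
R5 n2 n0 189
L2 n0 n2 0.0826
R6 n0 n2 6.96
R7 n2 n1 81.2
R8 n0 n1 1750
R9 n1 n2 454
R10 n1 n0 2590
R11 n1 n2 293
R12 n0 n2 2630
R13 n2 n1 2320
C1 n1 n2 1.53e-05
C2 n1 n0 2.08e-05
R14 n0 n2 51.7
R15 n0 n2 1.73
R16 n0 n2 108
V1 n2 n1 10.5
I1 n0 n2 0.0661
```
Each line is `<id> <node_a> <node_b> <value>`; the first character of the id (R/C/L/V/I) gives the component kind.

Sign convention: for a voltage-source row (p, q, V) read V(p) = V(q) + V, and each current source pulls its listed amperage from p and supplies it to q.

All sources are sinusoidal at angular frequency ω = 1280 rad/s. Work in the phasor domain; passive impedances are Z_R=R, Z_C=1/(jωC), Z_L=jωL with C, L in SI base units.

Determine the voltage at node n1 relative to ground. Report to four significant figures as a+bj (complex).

Apply KCL at each of the 2 non-ground nodes and solve the resulting linear system.
Node n1: branches {R1, R2, R3, R4, R7, R8, R9, R10, R11, R13, C1, C2, V1} → V_1 = -10.53+0.3575j
Node n2: branches {R3, R4, L1, R5, L2, R6, R7, R9, R11, R12, R13, C1, R14, R15, R16, V1, I1} → V_2 = -0.02927+0.3575j
Source currents: i(V1)=-6.393-0.4854j

-10.53+0.3575j V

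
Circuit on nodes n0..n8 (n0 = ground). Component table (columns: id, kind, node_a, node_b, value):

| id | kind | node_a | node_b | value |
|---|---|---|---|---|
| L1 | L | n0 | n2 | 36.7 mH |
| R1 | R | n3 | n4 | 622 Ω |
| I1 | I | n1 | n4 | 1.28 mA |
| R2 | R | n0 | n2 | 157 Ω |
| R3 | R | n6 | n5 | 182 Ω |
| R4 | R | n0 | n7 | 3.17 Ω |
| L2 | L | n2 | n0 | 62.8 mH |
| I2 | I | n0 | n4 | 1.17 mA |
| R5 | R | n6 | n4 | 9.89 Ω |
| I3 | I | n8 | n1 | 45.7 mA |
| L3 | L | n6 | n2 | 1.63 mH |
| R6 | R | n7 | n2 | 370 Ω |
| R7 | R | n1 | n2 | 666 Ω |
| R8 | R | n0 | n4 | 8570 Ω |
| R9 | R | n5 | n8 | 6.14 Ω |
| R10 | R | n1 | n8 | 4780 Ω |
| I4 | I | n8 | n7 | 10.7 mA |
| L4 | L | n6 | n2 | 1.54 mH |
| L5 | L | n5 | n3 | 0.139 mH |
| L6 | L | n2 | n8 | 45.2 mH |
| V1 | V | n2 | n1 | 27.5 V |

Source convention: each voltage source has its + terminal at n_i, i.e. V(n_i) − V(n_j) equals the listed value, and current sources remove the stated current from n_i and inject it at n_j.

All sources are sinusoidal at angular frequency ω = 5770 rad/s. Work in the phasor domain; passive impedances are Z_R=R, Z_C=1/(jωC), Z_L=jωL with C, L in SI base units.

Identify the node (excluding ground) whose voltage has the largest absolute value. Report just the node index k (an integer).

1

MNA unknowns: 8 node voltages V₁..V_8 plus 1 source current (V1)
L1: Y=0.000-0.004722j on G[0,2]
R1: Y=0.001608+0.000j on G[3,4]
I1: z[1]−=0.00128, z[4]+=0.00128
R2: Y=0.006369+0.000j on G[0,2]
R3: Y=0.005495+0.000j on G[6,5]
R4: Y=0.3155+0.000j on G[0,7]
L2: Y=0.000-0.002760j on G[2,0]
I2: z[0]−=0.00117, z[4]+=0.00117
R5: Y=0.1011+0.000j on G[6,4]
I3: z[8]−=0.0457, z[1]+=0.0457
L3: Y=0.000-0.1063j on G[6,2]
R6: Y=0.002703+0.000j on G[7,2]
R7: Y=0.001502+0.000j on G[1,2]
R8: Y=0.0001167+0.000j on G[0,4]
R9: Y=0.1629+0.000j on G[5,8]
R10: Y=0.0002092+0.000j on G[1,8]
I4: z[8]−=0.0107, z[7]+=0.0107
L4: Y=0.000-0.1125j on G[6,2]
L5: Y=0.000-1.247j on G[5,3]
L6: Y=0.000-0.003834j on G[2,8]
V1: row V2−V1=27.5, i_V1 at 2,1
solve → V1=-28.12-0.5028j, V2=-0.6199-0.5028j, V3=-7.005-4.191j, V4=-0.5844-0.7552j, V5=-7.001-4.200j, V6=-0.5072-0.7015j, V7=0.02837-0.004271j, V8=-7.283-4.351j
aux → i_V1=-0.09007+0.0008052j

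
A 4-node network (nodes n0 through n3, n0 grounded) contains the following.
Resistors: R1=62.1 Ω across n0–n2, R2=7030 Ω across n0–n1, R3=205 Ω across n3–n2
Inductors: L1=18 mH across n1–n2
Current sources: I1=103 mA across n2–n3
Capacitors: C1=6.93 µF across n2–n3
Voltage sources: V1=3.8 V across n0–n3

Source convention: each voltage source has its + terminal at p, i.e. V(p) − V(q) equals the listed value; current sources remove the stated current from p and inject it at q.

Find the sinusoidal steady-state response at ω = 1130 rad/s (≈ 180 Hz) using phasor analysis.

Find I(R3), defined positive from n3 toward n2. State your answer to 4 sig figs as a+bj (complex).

Element admittances at ω=1130 rad/s:
  Y(R1) = 0.01610+0.000j S between n0,n2
  Y(L1) = 0.000-0.04916j S between n1,n2
  I1: injects 0.103 A into n3 (from n2)
  Y(R2) = 0.0001422+0.000j S between n0,n1
  Y(R3) = 0.004878+0.000j S between n3,n2
  Y(C1) = 0.000+0.007831j S between n2,n3
  V1: constraint V(n0)−V(n3) = 3.8
Assemble and solve the 4×4 MNA system:
  V(n1)=-5.516+0.6526j  V(n2)=-5.518+0.6367j  V(n3)=-3.800+0.000j
  i(V1)=-0.08964+0.01035j

0.008379-0.003106j A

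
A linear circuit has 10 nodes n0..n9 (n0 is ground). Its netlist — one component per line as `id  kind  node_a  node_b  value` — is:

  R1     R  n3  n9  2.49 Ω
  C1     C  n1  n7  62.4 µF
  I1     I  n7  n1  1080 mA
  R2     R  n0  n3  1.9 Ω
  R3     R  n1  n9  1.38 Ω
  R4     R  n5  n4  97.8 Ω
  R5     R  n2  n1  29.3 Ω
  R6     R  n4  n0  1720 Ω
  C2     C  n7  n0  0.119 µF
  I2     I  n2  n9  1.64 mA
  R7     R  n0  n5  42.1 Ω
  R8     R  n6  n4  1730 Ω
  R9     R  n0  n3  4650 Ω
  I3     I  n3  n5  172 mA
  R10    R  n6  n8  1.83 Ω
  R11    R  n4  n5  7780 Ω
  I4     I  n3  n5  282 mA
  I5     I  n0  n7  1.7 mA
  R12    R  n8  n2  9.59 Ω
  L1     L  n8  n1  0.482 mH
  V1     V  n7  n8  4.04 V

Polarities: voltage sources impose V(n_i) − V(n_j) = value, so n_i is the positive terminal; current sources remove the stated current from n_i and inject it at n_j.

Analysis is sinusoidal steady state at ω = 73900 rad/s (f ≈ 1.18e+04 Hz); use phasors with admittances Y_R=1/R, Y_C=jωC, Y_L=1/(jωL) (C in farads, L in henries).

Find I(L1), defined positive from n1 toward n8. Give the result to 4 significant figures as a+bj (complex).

-0.005885-0.1141j A

Element admittances at ω=73900 rad/s:
  Y(R1) = 0.4016+0.000j S between n3,n9
  Y(C1) = 0.000+4.611j S between n1,n7
  I1: injects 1.08 A into n1 (from n7)
  Y(R2) = 0.5263+0.000j S between n0,n3
  Y(R3) = 0.7246+0.000j S between n1,n9
  Y(R4) = 0.01022+0.000j S between n5,n4
  Y(R5) = 0.03413+0.000j S between n2,n1
  Y(R6) = 0.0005814+0.000j S between n4,n0
  Y(C2) = 0.000+0.008794j S between n7,n0
  I2: injects 0.00164 A into n9 (from n2)
  Y(R7) = 0.02375+0.000j S between n0,n5
  Y(R8) = 0.0005780+0.000j S between n6,n4
  Y(R9) = 0.0002151+0.000j S between n0,n3
  I3: injects 0.172 A into n5 (from n3)
  Y(R10) = 0.5464+0.000j S between n6,n8
  Y(R11) = 0.0001285+0.000j S between n4,n5
  I4: injects 0.282 A into n5 (from n3)
  I5: injects 0.0017 A into n7 (from n0)
  Y(R12) = 0.1043+0.000j S between n8,n2
  Y(L1) = 0.000-0.02807j S between n8,n1
  V1: constraint V(n7)−V(n8) = 4.04
Assemble and solve the 10×10 MNA system:
  V(n1)=-0.7722+0.03964j  V(n2)=-3.846+0.1976j  V(n3)=-0.8319+0.01305j  V(n4)=16.13+0.01720j  V(n5)=18.21+0.005220j  V(n6)=-4.814+0.2490j  V(n7)=-0.7966+0.2493j  V(n8)=-4.837+0.2493j  V(n9)=-0.7920+0.03016j
  i(V1)=-0.1095+0.1196j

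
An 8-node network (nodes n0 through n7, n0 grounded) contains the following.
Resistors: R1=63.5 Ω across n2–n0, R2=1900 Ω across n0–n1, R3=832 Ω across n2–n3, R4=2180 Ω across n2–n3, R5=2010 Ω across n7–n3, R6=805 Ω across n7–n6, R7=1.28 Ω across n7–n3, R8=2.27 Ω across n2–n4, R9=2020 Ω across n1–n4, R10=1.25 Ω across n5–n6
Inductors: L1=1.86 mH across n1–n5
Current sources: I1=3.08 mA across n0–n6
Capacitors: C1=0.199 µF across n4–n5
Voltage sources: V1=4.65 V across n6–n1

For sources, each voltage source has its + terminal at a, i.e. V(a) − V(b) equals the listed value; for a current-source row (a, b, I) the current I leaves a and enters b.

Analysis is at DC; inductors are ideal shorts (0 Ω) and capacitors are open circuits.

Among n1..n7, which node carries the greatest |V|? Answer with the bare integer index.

Apply KCL at each of the 7 non-ground nodes and solve the resulting linear system.
Node n1: branches {R2, L1, R9, V1} → V_1 = 0.007955
Node n2: branches {R1, R3, R4, R8} → V_2 = 0.1953
Node n3: branches {R3, R4, R5, R7} → V_3 = 2.103
Node n4: branches {R8, R9, C1} → V_4 = 0.1951
Node n5: branches {L1, C1, R10} → V_5 = 0.007955
Node n6: branches {R6, I1, R10, V1} → V_6 = 4.658
Node n7: branches {R5, R6, R7} → V_7 = 2.107
Source currents: i(L1)=-3.720, i(V1)=-3.720

6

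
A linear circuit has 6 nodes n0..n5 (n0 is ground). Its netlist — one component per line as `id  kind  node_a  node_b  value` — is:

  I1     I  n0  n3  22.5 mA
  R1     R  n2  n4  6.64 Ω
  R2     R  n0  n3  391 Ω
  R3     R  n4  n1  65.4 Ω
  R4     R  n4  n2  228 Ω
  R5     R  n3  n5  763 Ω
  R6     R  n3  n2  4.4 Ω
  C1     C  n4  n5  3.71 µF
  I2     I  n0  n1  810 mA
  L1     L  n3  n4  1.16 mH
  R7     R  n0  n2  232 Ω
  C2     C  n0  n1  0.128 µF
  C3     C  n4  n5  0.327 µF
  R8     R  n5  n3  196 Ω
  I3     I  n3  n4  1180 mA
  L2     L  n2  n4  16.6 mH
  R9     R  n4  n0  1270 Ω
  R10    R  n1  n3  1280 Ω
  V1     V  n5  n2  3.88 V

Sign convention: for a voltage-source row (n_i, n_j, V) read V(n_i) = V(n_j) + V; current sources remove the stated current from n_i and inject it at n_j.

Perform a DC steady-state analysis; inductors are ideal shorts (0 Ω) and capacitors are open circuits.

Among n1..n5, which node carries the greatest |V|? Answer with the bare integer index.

Apply KCL at each of the 5 non-ground nodes and solve the resulting linear system.
Node n1: branches {R3, I2, C2, R10} → V_1 = 159.1
Node n2: branches {R1, R4, R6, R7, L2, V1} → V_2 = 108.7
Node n3: branches {I1, R2, R5, R6, L1, R8, I3, R10} → V_3 = 108.7
Node n4: branches {R1, R3, R4, C1, L1, C3, I3, L2, R9} → V_4 = 108.7
Node n5: branches {R5, C1, C3, R8, V1} → V_5 = 112.6
Source currents: i(L1)=-1.371, i(L2)=-0.4936, i(V1)=-0.02488

1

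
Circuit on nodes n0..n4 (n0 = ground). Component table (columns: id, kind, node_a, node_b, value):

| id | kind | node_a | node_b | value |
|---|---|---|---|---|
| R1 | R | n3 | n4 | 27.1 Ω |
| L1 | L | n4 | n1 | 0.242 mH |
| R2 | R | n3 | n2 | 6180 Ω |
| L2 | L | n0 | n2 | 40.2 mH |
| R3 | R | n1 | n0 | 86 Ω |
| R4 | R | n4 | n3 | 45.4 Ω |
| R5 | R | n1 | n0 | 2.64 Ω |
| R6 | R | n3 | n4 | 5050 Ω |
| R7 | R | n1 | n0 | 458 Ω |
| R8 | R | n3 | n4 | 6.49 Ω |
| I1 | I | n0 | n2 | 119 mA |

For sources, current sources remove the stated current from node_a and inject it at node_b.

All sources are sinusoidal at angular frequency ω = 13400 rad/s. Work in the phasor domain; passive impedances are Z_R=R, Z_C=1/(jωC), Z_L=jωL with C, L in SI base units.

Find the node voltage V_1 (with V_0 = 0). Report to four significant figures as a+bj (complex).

Apply KCL at each of the 4 non-ground nodes and solve the resulting linear system.
Node n1: branches {L1, R3, R5, R7} → V_1 = 0.002294+0.02619j
Node n2: branches {R2, L2, I1} → V_2 = 5.539+63.62j
Node n3: branches {R1, R2, R4, R6, R8} → V_3 = -0.02682+0.07733j
Node n4: branches {R1, L1, R4, R6, R8} → V_4 = -0.03105+0.02911j

0.002294+0.02619j V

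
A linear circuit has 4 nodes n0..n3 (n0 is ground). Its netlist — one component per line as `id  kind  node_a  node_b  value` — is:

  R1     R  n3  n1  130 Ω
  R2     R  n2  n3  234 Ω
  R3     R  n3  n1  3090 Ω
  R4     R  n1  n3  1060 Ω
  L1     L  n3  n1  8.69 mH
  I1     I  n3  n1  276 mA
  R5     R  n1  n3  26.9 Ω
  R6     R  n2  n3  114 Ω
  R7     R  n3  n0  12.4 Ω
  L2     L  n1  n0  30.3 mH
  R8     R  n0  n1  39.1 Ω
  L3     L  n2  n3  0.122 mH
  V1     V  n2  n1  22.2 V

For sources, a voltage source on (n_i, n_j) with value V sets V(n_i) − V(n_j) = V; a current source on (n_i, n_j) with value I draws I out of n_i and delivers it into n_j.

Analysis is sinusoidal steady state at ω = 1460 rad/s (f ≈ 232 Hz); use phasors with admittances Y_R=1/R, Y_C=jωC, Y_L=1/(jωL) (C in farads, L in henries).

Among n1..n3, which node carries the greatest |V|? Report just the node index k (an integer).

MNA unknowns: 3 node voltages V₁..V_3 plus 1 source current (V1)
R1: Y=0.007692+0.000j on G[3,1]
R2: Y=0.004274+0.000j on G[2,3]
R3: Y=0.0003236+0.000j on G[3,1]
R4: Y=0.0009434+0.000j on G[1,3]
L1: Y=0.000-0.07882j on G[3,1]
I1: z[3]−=0.276, z[1]+=0.276
R5: Y=0.03717+0.000j on G[1,3]
R6: Y=0.008772+0.000j on G[2,3]
R7: Y=0.08065+0.000j on G[3,0]
L2: Y=0.000-0.02261j on G[1,0]
R8: Y=0.02558+0.000j on G[0,1]
L3: Y=0.000-5.614j on G[2,3]
V1: row V2−V1=22.2, i_V1 at 2,1
solve → V1=-15.91-3.152j, V2=6.289-3.152j, V3=5.929-3.460j
aux → i_V1=-1.737+2.015j

1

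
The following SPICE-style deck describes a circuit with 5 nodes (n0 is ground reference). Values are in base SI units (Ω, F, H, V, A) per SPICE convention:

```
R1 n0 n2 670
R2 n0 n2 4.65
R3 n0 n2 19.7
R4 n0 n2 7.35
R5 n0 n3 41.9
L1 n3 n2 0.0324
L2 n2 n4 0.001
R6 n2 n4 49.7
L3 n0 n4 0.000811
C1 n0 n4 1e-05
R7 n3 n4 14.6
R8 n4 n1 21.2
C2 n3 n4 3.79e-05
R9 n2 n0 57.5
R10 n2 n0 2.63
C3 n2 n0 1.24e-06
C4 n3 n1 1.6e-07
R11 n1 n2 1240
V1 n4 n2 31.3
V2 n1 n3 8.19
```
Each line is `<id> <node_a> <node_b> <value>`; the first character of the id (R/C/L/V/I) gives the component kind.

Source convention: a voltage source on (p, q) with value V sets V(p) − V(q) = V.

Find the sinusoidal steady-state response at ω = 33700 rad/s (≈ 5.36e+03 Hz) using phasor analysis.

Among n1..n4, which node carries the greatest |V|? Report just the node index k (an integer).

1

Element admittances at ω=33700 rad/s:
  Y(R1) = 0.001493+0.000j S between n0,n2
  Y(R2) = 0.2151+0.000j S between n0,n2
  Y(R3) = 0.05076+0.000j S between n0,n2
  Y(R4) = 0.1361+0.000j S between n0,n2
  Y(R5) = 0.02387+0.000j S between n0,n3
  Y(L1) = 0.000-0.0009159j S between n3,n2
  Y(L2) = 0.000-0.02967j S between n2,n4
  Y(R6) = 0.02012+0.000j S between n2,n4
  Y(L3) = 0.000-0.03659j S between n0,n4
  Y(C1) = 0.000+0.3370j S between n0,n4
  Y(R7) = 0.06849+0.000j S between n3,n4
  Y(R8) = 0.04717+0.000j S between n4,n1
  Y(C2) = 0.000+1.277j S between n3,n4
  Y(R9) = 0.01739+0.000j S between n2,n0
  Y(R10) = 0.3802+0.000j S between n2,n0
  Y(C3) = 0.000+0.04179j S between n2,n0
  Y(C4) = 0.000+0.005392j S between n3,n1
  Y(R11) = 0.0008065+0.000j S between n1,n2
  V1: constraint V(n4)−V(n2) = 31.3
  V2: constraint V(n1)−V(n3) = 8.19
Assemble and solve the 6×6 MNA system:
  V(n1)=34.78-8.590j  V(n2)=-4.819-9.425j  V(n3)=26.59-8.590j  V(n4)=26.48-9.425j
  i(V1)=-4.128-6.793j  i(V2)=-0.4233-0.08420j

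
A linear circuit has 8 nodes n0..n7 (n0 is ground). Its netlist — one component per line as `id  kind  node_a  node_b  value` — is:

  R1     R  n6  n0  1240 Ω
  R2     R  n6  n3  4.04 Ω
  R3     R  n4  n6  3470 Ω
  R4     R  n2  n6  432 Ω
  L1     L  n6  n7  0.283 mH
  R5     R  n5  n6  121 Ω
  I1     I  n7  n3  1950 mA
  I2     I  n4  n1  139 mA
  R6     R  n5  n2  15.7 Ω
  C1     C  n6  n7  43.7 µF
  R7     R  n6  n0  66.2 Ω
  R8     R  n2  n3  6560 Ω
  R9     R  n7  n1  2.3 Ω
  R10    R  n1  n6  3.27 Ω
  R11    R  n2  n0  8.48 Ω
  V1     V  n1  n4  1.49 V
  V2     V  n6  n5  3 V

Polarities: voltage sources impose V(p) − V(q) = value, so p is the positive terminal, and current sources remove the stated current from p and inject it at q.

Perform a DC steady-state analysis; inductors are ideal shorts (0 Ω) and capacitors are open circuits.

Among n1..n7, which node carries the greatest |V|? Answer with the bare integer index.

3

Apply KCL at each of the 7 non-ground nodes and solve the resulting linear system.
Node n1: branches {I2, R9, R10, V1} → V_1 = 2.087
Node n2: branches {R4, R6, R8, R11} → V_2 = -0.2816
Node n3: branches {R2, I1, R8} → V_3 = 9.958
Node n4: branches {R3, I2, V1} → V_4 = 0.5972
Node n5: branches {R5, R6, V2} → V_5 = -0.9134
Node n6: branches {R1, R2, R3, R4, L1, R5, C1, R7, R10, V2} → V_6 = 2.087
Node n7: branches {L1, I1, C1, R9} → V_7 = 2.087
Source currents: i(L1)=1.950, i(V1)=0.1386, i(V2)=-0.06504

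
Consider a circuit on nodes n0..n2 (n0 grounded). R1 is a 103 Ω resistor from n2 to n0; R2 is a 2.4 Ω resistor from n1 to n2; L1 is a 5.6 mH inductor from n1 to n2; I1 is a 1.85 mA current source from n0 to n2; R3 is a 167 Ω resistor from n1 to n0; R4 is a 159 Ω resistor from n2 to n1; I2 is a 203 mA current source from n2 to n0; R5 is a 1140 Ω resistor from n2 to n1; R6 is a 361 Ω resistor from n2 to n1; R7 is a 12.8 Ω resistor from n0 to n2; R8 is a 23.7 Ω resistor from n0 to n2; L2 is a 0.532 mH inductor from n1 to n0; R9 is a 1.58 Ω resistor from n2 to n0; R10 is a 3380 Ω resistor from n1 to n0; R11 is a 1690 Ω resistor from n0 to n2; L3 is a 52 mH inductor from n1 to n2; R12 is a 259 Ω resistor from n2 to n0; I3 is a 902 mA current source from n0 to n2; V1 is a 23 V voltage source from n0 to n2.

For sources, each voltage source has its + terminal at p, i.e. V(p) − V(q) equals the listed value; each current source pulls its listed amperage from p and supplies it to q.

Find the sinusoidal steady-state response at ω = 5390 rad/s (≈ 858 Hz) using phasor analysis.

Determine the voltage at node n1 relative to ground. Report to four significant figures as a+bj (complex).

-13.61-10.17j V

Apply KCL at each of the 2 non-ground nodes and solve the resulting linear system.
Node n1: branches {R2, L1, R3, R4, R5, R6, L2, R10, L3} → V_1 = -13.61-10.17j
Node n2: branches {R1, R2, L1, I1, R4, I2, R5, R6, R7, R8, R9, R11, L3, R12, I3, V1} → V_2 = -23.00+0.000j
Source currents: i(V1)=-21.98+4.683j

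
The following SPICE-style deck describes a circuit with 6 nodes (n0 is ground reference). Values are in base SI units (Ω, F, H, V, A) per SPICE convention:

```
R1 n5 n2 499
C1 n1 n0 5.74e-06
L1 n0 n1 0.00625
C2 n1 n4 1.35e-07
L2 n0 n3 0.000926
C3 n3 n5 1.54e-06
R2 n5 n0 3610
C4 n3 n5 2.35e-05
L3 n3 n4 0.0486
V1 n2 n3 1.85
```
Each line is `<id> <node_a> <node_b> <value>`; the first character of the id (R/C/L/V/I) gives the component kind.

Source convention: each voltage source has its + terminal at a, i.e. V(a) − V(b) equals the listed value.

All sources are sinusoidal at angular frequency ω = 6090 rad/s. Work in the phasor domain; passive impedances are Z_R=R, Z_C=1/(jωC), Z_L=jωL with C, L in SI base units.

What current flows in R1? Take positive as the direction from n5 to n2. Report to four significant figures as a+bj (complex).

MNA unknowns: 5 node voltages V₁..V_5 plus 1 source current (V1)
R1: Y=0.002004+0.000j on G[5,2]
C1: Y=0.000+0.03496j on G[1,0]
L1: Y=0.000-0.02627j on G[0,1]
C2: Y=0.000+0.0008222j on G[1,4]
L2: Y=0.000-0.1773j on G[0,3]
C3: Y=0.000+0.009379j on G[3,5]
R2: Y=0.0002770+0.000j on G[5,0]
C4: Y=0.000+0.1431j on G[3,5]
L3: Y=0.000-0.003379j on G[3,4]
V1: row V2−V3=1.85, i_V1 at 2,3
solve → V1=-4.246e-06-5.684e-08j, V2=1.850-5.111e-07j, V3=-3.818e-05-5.111e-07j, V4=-4.909e-05-6.572e-07j, V5=0.0003254-0.02431j
aux → i_V1=-0.003707-4.871e-05j

-0.003707-4.871e-05j A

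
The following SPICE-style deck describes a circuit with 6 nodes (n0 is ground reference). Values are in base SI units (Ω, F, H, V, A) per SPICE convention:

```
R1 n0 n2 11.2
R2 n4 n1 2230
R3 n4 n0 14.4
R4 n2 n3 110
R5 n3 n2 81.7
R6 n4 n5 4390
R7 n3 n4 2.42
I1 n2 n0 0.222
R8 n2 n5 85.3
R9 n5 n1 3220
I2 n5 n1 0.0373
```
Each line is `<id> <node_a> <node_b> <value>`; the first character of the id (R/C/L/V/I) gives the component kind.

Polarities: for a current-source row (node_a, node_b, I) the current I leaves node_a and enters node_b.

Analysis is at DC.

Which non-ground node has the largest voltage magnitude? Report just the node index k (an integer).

1

MNA unknowns: 5 node voltages V₁..V_5
R1: Y=0.08929 on G[0,2]
R2: Y=0.0004484 on G[4,1]
R3: Y=0.06944 on G[4,0]
R4: Y=0.009091 on G[2,3]
R5: Y=0.01224 on G[3,2]
R6: Y=0.0002278 on G[4,5]
R7: Y=0.4132 on G[3,4]
I1: z[2]−=0.222, z[0]+=0.222
R8: Y=0.01172 on G[2,5]
R9: Y=0.0003106 on G[5,1]
I2: z[5]−=0.0373, z[1]+=0.0373
solve → V1=47.33, V2=-2.266, V3=-0.3810, V4=-0.2837, V5=-4.015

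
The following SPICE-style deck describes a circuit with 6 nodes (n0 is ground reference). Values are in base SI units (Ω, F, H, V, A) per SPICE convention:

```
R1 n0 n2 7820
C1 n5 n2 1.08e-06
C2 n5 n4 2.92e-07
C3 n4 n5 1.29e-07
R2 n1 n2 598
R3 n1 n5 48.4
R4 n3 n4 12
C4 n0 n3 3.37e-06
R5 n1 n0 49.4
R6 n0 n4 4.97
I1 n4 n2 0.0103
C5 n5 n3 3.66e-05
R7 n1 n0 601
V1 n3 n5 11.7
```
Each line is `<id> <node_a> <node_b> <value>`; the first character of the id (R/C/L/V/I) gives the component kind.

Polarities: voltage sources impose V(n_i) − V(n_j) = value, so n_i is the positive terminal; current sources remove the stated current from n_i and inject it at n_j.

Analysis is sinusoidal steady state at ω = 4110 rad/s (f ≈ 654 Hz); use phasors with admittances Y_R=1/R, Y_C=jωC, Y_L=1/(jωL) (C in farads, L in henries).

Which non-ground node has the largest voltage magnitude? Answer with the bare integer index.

5

MNA unknowns: 5 node voltages V₁..V_5 plus 1 source current (V1)
R1: Y=0.0001279+0.000j on G[0,2]
C1: Y=0.000+0.004439j on G[5,2]
C2: Y=0.000+0.001200j on G[5,4]
C3: Y=0.000+0.0005302j on G[4,5]
R2: Y=0.001672+0.000j on G[1,2]
R3: Y=0.02066+0.000j on G[1,5]
R4: Y=0.08333+0.000j on G[3,4]
C4: Y=0.000+0.01385j on G[0,3]
R5: Y=0.02024+0.000j on G[1,0]
R6: Y=0.2012+0.000j on G[0,4]
I1: z[4]−=0.0103, z[2]+=0.0103
C5: Y=0.000+0.1504j on G[5,3]
R7: Y=0.001664+0.000j on G[1,0]
V1: row V3−V5=11.7, i_V1 at 3,5
solve → V1=-4.879-0.2190j, V2=-8.250-3.975j, V3=1.920-0.1472j, V4=0.5264-0.1058j, V5=-9.780-0.1472j
aux → i_V1=-0.1182-1.783j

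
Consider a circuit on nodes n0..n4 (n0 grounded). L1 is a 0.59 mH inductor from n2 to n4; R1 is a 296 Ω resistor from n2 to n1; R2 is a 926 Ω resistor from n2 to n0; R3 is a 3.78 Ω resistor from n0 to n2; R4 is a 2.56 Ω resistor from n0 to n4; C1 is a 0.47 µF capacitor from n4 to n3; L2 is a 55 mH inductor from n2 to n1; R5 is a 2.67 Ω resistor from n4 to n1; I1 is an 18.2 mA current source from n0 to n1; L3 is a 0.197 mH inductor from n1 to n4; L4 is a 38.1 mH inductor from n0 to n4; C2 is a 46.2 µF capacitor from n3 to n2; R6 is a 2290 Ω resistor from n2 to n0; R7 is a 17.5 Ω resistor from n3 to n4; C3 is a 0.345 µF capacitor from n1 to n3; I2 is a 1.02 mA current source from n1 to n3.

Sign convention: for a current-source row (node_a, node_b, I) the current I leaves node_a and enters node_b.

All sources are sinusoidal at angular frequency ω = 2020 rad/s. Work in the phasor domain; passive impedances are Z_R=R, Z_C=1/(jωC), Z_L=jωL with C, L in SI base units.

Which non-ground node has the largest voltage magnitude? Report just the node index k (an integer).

3

MNA unknowns: 4 node voltages V₁..V_4
L1: Y=0.000-0.8391j on G[2,4]
R1: Y=0.003378+0.000j on G[2,1]
R2: Y=0.001080+0.000j on G[2,0]
R3: Y=0.2646+0.000j on G[0,2]
R4: Y=0.3906+0.000j on G[0,4]
C1: Y=0.000+0.0009494j on G[4,3]
L2: Y=0.000-0.009001j on G[2,1]
R5: Y=0.3745+0.000j on G[4,1]
I1: z[0]−=0.0182, z[1]+=0.0182
L3: Y=0.000-2.513j on G[1,4]
L4: Y=0.000-0.01299j on G[0,4]
C2: Y=0.000+0.09332j on G[3,2]
R6: Y=0.0004367+0.000j on G[2,0]
R7: Y=0.05714+0.000j on G[3,4]
C3: Y=0.000+0.0006969j on G[1,3]
I2: z[1]−=0.00102, z[3]+=0.00102
solve → V1=0.02953+0.01022j, V2=0.02634-0.003860j, V3=0.03491-0.01059j, V4=0.02854+0.003578j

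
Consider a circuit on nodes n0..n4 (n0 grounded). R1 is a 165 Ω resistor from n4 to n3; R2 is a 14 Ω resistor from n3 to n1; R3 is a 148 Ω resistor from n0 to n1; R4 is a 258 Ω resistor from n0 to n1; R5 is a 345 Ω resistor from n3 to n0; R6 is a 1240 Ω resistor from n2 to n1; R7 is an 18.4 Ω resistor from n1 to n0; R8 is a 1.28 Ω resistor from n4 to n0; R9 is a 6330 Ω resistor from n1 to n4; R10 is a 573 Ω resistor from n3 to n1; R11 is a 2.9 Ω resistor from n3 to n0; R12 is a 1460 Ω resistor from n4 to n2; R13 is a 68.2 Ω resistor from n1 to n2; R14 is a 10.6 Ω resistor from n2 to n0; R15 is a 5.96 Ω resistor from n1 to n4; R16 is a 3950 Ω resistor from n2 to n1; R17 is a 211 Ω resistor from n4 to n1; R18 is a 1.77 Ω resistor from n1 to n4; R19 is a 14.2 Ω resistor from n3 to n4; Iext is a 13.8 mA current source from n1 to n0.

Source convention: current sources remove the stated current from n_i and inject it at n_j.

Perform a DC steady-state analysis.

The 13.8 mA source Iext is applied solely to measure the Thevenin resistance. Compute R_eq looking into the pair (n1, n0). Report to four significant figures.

Element admittances at DC:
  Y(R1) = 0.006061 S between n4,n3
  Y(R2) = 0.07143 S between n3,n1
  Y(R3) = 0.006757 S between n0,n1
  Y(R4) = 0.003876 S between n0,n1
  Y(R5) = 0.002899 S between n3,n0
  Y(R6) = 0.0008065 S between n2,n1
  Y(R7) = 0.05435 S between n1,n0
  Y(R8) = 0.7812 S between n4,n0
  Y(R9) = 0.0001580 S between n1,n4
  Y(R10) = 0.001745 S between n3,n1
  Y(R11) = 0.3448 S between n3,n0
  Y(R12) = 0.0006849 S between n4,n2
  Y(R13) = 0.01466 S between n1,n2
  Y(R14) = 0.09434 S between n2,n0
  Y(R15) = 0.1678 S between n1,n4
  Y(R16) = 0.0002532 S between n2,n1
  Y(R17) = 0.004739 S between n4,n1
  Y(R18) = 0.5650 S between n1,n4
  Y(R19) = 0.07042 S between n3,n4
  Iext: injects 0.0138 A into n0 (from n1)
Assemble and solve the 4×4 MNA system:
  V(n1)=-0.02631  V(n2)=-0.003813  V(n3)=-0.005784  V(n4)=-0.01244

R_eq = 1.907 Ω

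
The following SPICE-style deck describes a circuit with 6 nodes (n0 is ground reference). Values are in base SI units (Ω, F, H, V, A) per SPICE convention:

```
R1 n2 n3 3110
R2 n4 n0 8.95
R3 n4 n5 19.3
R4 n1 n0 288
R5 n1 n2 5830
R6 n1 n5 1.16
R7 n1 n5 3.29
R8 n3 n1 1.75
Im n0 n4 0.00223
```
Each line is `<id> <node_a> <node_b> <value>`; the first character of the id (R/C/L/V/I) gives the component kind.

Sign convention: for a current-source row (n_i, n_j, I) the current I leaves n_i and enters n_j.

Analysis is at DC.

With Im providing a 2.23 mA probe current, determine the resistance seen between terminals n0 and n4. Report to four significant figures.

R_eq = 8.697 Ω

Element admittances at DC:
  Y(R1) = 0.0003215 S between n2,n3
  Y(R2) = 0.1117 S between n4,n0
  Y(R3) = 0.05181 S between n4,n5
  Y(R4) = 0.003472 S between n1,n0
  Y(R5) = 0.0001715 S between n1,n2
  Y(R6) = 0.8621 S between n1,n5
  Y(R7) = 0.3040 S between n1,n5
  Y(R8) = 0.5714 S between n3,n1
  Im: injects 0.00223 A into n4 (from n0)
Assemble and solve the 5×5 MNA system:
  V(n1)=0.01813  V(n2)=0.01813  V(n3)=0.01813  V(n4)=0.01940  V(n5)=0.01818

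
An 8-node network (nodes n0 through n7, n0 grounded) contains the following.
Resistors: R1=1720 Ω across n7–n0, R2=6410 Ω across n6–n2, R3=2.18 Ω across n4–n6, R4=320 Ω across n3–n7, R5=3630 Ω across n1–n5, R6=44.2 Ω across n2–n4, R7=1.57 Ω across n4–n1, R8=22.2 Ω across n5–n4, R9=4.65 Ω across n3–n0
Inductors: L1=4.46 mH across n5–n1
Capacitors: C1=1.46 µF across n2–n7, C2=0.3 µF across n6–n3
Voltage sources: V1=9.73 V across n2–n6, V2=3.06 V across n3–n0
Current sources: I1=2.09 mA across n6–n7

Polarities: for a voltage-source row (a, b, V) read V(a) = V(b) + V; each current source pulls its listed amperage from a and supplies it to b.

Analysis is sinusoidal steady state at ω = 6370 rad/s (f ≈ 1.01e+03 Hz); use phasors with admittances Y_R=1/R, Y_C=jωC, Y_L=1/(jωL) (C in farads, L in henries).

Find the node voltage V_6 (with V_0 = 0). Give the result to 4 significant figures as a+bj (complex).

Element admittances at ω=6370 rad/s:
  Y(R1) = 0.0005814+0.000j S between n7,n0
  Y(R2) = 0.0001560+0.000j S between n6,n2
  Y(L1) = 0.000-0.03520j S between n5,n1
  Y(R3) = 0.4587+0.000j S between n4,n6
  Y(C1) = 0.000+0.009300j S between n2,n7
  Y(R4) = 0.003125+0.000j S between n3,n7
  Y(R5) = 0.0002755+0.000j S between n1,n5
  Y(R6) = 0.02262+0.000j S between n2,n4
  Y(R7) = 0.6369+0.000j S between n4,n1
  Y(C2) = 0.000+0.001911j S between n6,n3
  Y(R8) = 0.04505+0.000j S between n5,n4
  Y(R9) = 0.2151+0.000j S between n3,n0
  V1: constraint V(n2)−V(n6) = 9.73
  V2: constraint V(n3)−V(n0) = 3.06
  I1: injects 0.00209 A into n7 (from n6)
Assemble and solve the 9×9 MNA system:
  V(n1)=-3.575+3.220j  V(n2)=5.698+3.220j  V(n3)=3.060+0.000j  V(n4)=-3.575+3.220j  V(n5)=-3.575+3.220j  V(n6)=-4.032+3.220j  V(n7)=4.240+3.657j
  i(V1)=-0.2154-0.01355j  i(V2)=-0.6605-0.002126j

-4.032+3.220j V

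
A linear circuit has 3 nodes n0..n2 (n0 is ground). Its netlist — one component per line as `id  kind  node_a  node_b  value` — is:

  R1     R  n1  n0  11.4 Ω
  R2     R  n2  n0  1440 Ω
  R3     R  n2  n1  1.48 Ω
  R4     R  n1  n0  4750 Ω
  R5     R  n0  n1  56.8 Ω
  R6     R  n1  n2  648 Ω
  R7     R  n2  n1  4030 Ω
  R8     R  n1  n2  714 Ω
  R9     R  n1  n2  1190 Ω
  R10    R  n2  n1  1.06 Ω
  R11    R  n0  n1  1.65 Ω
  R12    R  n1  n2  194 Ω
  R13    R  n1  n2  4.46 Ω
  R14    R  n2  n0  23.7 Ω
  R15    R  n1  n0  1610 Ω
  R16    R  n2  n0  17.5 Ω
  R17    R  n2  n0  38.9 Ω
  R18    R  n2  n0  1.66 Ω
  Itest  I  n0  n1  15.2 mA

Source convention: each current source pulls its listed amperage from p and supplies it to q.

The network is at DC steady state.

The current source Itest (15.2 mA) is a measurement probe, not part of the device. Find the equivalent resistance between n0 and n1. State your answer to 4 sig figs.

R_eq = 0.8098 Ω

Apply KCL at each of the 2 non-ground nodes and solve the resulting linear system.
Node n1: branches {R1, R3, R4, R5, R6, R7, R8, R9, R10, R11, R12, R13, R15, Itest} → V_1 = 0.01231
Node n2: branches {R2, R3, R6, R7, R8, R9, R10, R12, R13, R14, R16, R17, R18} → V_2 = 0.008836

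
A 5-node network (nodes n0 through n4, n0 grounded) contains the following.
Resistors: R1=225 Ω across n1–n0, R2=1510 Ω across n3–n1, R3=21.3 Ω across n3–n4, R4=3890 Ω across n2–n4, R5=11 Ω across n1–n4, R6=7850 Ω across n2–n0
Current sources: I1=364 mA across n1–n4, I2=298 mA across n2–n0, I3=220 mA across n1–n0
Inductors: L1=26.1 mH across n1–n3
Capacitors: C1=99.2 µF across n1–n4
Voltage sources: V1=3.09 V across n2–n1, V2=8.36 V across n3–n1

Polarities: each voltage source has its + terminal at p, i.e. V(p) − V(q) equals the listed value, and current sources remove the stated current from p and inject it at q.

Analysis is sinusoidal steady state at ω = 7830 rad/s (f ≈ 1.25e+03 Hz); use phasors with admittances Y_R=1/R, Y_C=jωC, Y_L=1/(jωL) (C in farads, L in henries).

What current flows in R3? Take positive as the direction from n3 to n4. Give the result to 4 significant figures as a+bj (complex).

Apply KCL at each of the 4 non-ground nodes and solve the resulting linear system.
Node n1: branches {R1, R2, I1, L1, C1, R5, I3, V1, V2} → V_1 = -113.4+0.000j
Node n2: branches {R4, I2, R6, V1} → V_2 = -110.3+0.000j
Node n3: branches {R2, L1, R3, V2} → V_3 = -105.0+0.000j
Node n4: branches {I1, R3, C1, R4, R5} → V_4 = -113.2-0.9451j
Source currents: i(V1)=-0.2847-0.0002429j, i(V2)=-0.3901-0.003462j

0.3846+0.04437j A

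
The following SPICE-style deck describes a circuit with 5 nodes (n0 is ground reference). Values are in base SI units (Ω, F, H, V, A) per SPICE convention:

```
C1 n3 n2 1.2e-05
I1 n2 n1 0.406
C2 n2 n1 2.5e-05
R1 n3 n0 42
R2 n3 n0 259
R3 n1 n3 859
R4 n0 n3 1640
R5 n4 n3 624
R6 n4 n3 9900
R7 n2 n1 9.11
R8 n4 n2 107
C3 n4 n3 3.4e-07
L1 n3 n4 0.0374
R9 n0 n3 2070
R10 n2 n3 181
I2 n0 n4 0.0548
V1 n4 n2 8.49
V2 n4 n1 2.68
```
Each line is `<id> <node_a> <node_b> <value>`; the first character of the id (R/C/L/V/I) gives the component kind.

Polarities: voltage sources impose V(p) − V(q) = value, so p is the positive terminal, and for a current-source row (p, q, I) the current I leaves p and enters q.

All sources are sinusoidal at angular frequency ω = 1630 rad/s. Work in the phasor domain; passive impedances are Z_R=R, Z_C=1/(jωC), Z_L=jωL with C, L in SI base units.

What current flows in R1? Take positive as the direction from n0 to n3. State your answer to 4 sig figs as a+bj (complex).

-0.04536+0.000j A

MNA unknowns: 4 node voltages V₁..V_4 plus 2 source currents (V1, V2)
C1: Y=0.000+0.01956j on G[3,2]
I1: z[2]−=0.406, z[1]+=0.406
C2: Y=0.000+0.04075j on G[2,1]
R1: Y=0.02381+0.000j on G[3,0]
R2: Y=0.003861+0.000j on G[3,0]
R3: Y=0.001164+0.000j on G[1,3]
R4: Y=0.0006098+0.000j on G[0,3]
R5: Y=0.001603+0.000j on G[4,3]
R6: Y=0.0001010+0.000j on G[4,3]
R7: Y=0.1098+0.000j on G[2,1]
R8: Y=0.009346+0.000j on G[4,2]
C3: Y=0.000+0.0005542j on G[4,3]
L1: Y=0.000-0.01640j on G[3,4]
R9: Y=0.0004831+0.000j on G[0,3]
R10: Y=0.005525+0.000j on G[2,3]
I2: z[0]−=0.0548, z[4]+=0.0548
V1: row V4−V2=8.49, i_V1 at 4,2
V2: row V4−V1=2.68, i_V2 at 4,1
solve → V1=16.99+11.93j, V2=11.18+11.93j, V3=1.905+0.000j, V4=19.67+11.93j
aux → i_V1=-0.4933+0.01060j, i_V2=0.2493+0.2506j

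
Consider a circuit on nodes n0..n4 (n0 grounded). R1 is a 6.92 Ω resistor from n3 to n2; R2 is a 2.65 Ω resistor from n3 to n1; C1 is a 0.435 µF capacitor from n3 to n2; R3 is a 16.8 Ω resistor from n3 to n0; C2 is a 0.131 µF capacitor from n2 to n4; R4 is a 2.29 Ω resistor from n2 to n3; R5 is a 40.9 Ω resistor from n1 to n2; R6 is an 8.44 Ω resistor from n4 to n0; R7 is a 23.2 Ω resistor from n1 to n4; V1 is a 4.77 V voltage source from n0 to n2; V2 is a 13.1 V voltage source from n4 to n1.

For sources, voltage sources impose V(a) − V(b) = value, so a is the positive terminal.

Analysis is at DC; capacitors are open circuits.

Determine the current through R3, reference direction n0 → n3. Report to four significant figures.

Apply KCL at each of the 4 non-ground nodes and solve the resulting linear system.
Node n1: branches {R2, R5, R7, V2} → V_1 = -7.088
Node n2: branches {R1, C1, C2, R4, R5, V1} → V_2 = -4.770
Node n3: branches {R1, R2, C1, R3, R4} → V_3 = -5.350
Node n4: branches {C2, R6, R7, V2} → V_4 = 6.012
Source currents: i(V1)=0.3939, i(V2)=-1.277

0.3185 A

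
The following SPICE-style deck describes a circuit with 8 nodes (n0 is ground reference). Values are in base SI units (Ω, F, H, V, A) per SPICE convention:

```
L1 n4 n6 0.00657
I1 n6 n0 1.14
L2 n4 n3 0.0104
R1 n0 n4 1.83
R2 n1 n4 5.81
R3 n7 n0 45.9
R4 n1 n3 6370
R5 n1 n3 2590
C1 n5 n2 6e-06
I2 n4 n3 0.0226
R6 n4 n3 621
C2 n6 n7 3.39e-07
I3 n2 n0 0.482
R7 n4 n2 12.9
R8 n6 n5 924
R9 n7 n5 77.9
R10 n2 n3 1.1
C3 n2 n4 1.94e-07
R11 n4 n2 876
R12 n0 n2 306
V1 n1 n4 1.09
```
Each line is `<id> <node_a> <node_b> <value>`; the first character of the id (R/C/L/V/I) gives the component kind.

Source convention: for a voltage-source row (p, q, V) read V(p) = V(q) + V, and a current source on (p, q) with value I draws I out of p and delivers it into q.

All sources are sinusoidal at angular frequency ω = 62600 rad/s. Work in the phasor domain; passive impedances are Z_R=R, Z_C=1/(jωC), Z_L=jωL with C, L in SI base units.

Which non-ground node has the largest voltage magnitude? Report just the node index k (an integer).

Element admittances at ω=62600 rad/s:
  Y(L1) = 0.000-0.002431j S between n4,n6
  I1: injects 1.14 A into n0 (from n6)
  Y(L2) = 0.000-0.001536j S between n4,n3
  Y(R1) = 0.5464+0.000j S between n0,n4
  Y(R2) = 0.1721+0.000j S between n1,n4
  Y(R3) = 0.02179+0.000j S between n7,n0
  Y(R4) = 0.0001570+0.000j S between n1,n3
  Y(R5) = 0.0003861+0.000j S between n1,n3
  Y(C1) = 0.000+0.3756j S between n5,n2
  I2: injects 0.0226 A into n3 (from n4)
  Y(R6) = 0.001610+0.000j S between n4,n3
  Y(C2) = 0.000+0.02122j S between n6,n7
  I3: injects 0.482 A into n0 (from n2)
  Y(R7) = 0.07752+0.000j S between n4,n2
  Y(R8) = 0.001082+0.000j S between n6,n5
  Y(R9) = 0.01284+0.000j S between n7,n5
  Y(R10) = 0.9091+0.000j S between n2,n3
  Y(C3) = 0.000+0.01214j S between n2,n4
  Y(R11) = 0.001142+0.000j S between n4,n2
  Y(R12) = 0.003268+0.000j S between n0,n2
  V1: constraint V(n1)−V(n4) = 1.09
Assemble and solve the 8×8 MNA system:
  V(n1)=-0.2226+0.1552j  V(n2)=-11.39+1.132j  V(n3)=-11.35+1.112j  V(n4)=-1.313+0.1552j  V(n5)=-11.46+2.205j  V(n6)=-47.78+53.97j  V(n7)=-39.82-4.064j
  i(V1)=-0.1936+0.0005198j

6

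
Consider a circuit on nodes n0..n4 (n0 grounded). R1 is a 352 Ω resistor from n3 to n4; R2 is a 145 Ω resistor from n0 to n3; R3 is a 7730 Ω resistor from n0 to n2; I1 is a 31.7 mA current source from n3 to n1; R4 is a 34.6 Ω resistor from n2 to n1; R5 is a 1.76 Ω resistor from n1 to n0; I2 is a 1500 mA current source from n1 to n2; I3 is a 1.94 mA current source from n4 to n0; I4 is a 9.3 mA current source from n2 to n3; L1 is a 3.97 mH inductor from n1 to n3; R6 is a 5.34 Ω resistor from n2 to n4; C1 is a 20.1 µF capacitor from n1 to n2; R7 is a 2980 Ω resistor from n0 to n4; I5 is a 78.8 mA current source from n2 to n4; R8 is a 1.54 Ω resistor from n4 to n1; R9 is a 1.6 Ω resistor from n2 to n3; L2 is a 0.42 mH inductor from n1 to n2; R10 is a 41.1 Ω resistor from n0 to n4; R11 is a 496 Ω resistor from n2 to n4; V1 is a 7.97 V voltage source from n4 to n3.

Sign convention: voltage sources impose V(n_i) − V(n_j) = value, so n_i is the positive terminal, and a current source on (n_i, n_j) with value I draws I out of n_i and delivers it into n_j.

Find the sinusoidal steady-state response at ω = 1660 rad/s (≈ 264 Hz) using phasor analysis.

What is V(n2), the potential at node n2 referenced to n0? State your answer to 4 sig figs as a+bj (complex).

0.006111-0.5133j V

Element admittances at ω=1660 rad/s:
  Y(R1) = 0.002841+0.000j S between n3,n4
  Y(R2) = 0.006897+0.000j S between n0,n3
  Y(R3) = 0.0001294+0.000j S between n0,n2
  I1: injects 0.0317 A into n1 (from n3)
  Y(R4) = 0.02890+0.000j S between n2,n1
  Y(R5) = 0.5682+0.000j S between n1,n0
  I2: injects 1.5 A into n2 (from n1)
  I3: injects 0.00194 A into n0 (from n4)
  I4: injects 0.0093 A into n3 (from n2)
  Y(L1) = 0.000-0.1517j S between n1,n3
  Y(R6) = 0.1873+0.000j S between n2,n4
  Y(C1) = 0.000+0.03337j S between n1,n2
  Y(R7) = 0.0003356+0.000j S between n0,n4
  I5: injects 0.0788 A into n4 (from n2)
  Y(R8) = 0.6494+0.000j S between n4,n1
  Y(R9) = 0.6250+0.000j S between n2,n3
  Y(L2) = 0.000-1.434j S between n1,n2
  Y(R10) = 0.02433+0.000j S between n0,n4
  Y(R11) = 0.002016+0.000j S between n2,n4
  V1: constraint V(n4)−V(n3) = 7.97
Assemble and solve the 5×5 MNA system:
  V(n1)=-0.09787+0.03967j  V(n2)=0.006111-0.5133j  V(n3)=-4.528-0.7120j  V(n4)=3.442-0.7120j
  i(V1)=-2.979+0.5432j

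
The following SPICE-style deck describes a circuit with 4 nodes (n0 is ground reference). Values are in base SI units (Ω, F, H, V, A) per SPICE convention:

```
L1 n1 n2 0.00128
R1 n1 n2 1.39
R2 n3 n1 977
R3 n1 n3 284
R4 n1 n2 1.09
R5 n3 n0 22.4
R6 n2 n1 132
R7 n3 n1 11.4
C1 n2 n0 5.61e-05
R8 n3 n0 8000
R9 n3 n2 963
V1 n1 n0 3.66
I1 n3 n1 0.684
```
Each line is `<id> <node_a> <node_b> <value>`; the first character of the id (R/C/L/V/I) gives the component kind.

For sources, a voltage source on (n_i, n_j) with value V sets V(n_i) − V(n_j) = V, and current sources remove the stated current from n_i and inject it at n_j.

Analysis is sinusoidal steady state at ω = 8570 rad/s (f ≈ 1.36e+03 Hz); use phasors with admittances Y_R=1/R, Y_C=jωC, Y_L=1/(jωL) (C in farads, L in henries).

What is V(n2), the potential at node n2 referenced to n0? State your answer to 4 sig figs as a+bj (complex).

3.417-1.012j V

Apply KCL at each of the 3 non-ground nodes and solve the resulting linear system.
Node n1: branches {L1, R1, R2, R3, R4, R6, R7, V1, I1} → V_1 = 3.660+0.000j
Node n2: branches {L1, R1, R4, R6, C1, R9} → V_2 = 3.417-1.012j
Node n3: branches {R2, R3, R5, R7, R8, R9, I1} → V_3 = -2.483-0.007609j
Source currents: i(V1)=-0.3753-1.642j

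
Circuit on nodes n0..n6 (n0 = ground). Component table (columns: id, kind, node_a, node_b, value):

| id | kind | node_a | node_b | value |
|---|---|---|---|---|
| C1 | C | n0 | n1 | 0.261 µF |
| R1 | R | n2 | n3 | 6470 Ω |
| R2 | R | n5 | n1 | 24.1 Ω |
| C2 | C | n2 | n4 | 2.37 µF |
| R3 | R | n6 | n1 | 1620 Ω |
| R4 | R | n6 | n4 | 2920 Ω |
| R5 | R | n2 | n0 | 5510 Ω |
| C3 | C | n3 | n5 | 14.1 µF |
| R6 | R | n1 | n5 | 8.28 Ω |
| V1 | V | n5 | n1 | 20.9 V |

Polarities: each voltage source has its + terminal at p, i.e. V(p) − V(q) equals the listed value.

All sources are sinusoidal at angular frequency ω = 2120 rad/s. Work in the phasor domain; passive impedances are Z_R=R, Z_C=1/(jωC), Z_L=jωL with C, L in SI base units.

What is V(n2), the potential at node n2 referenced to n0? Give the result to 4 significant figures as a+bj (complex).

Element admittances at ω=2120 rad/s:
  Y(C1) = 0.000+0.0005533j S between n0,n1
  Y(R1) = 0.0001546+0.000j S between n2,n3
  Y(R2) = 0.04149+0.000j S between n5,n1
  Y(C2) = 0.000+0.005024j S between n2,n4
  Y(R3) = 0.0006173+0.000j S between n6,n1
  Y(R4) = 0.0003425+0.000j S between n6,n4
  Y(R5) = 0.0001815+0.000j S between n2,n0
  Y(C3) = 0.000+0.02989j S between n3,n5
  Y(R6) = 0.1208+0.000j S between n1,n5
  V1: constraint V(n5)−V(n1) = 20.9
Assemble and solve the 7×7 MNA system:
  V(n1)=-0.3752+1.819j  V(n2)=5.546+1.144j  V(n3)=20.52+1.896j  V(n4)=5.564+1.404j  V(n5)=20.52+1.819j  V(n6)=1.744+1.671j
  i(V1)=-3.394-0.0001163j

5.546+1.144j V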